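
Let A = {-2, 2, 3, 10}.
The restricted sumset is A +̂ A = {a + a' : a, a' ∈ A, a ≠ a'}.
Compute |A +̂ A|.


Restricted sumset: A +̂ A = {a + a' : a ∈ A, a' ∈ A, a ≠ a'}.
Equivalently, take A + A and drop any sum 2a that is achievable ONLY as a + a for a ∈ A (i.e. sums representable only with equal summands).
Enumerate pairs (a, a') with a < a' (symmetric, so each unordered pair gives one sum; this covers all a ≠ a'):
  -2 + 2 = 0
  -2 + 3 = 1
  -2 + 10 = 8
  2 + 3 = 5
  2 + 10 = 12
  3 + 10 = 13
Collected distinct sums: {0, 1, 5, 8, 12, 13}
|A +̂ A| = 6
(Reference bound: |A +̂ A| ≥ 2|A| - 3 for |A| ≥ 2, with |A| = 4 giving ≥ 5.)

|A +̂ A| = 6


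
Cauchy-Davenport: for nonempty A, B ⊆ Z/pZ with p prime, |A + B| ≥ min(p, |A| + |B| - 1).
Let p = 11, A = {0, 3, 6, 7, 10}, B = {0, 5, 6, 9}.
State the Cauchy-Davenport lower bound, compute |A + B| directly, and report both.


Cauchy-Davenport: |A + B| ≥ min(p, |A| + |B| - 1) for A, B nonempty in Z/pZ.
|A| = 5, |B| = 4, p = 11.
CD lower bound = min(11, 5 + 4 - 1) = min(11, 8) = 8.
Compute A + B mod 11 directly:
a = 0: 0+0=0, 0+5=5, 0+6=6, 0+9=9
a = 3: 3+0=3, 3+5=8, 3+6=9, 3+9=1
a = 6: 6+0=6, 6+5=0, 6+6=1, 6+9=4
a = 7: 7+0=7, 7+5=1, 7+6=2, 7+9=5
a = 10: 10+0=10, 10+5=4, 10+6=5, 10+9=8
A + B = {0, 1, 2, 3, 4, 5, 6, 7, 8, 9, 10}, so |A + B| = 11.
Verify: 11 ≥ 8? Yes ✓.

CD lower bound = 8, actual |A + B| = 11.


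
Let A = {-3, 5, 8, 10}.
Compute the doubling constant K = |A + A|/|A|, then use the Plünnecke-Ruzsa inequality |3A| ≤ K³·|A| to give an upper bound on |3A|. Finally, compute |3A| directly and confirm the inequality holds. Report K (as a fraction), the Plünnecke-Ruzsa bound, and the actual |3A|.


|A| = 4.
Step 1: Compute A + A by enumerating all 16 pairs.
A + A = {-6, 2, 5, 7, 10, 13, 15, 16, 18, 20}, so |A + A| = 10.
Step 2: Doubling constant K = |A + A|/|A| = 10/4 = 10/4 ≈ 2.5000.
Step 3: Plünnecke-Ruzsa gives |3A| ≤ K³·|A| = (2.5000)³ · 4 ≈ 62.5000.
Step 4: Compute 3A = A + A + A directly by enumerating all triples (a,b,c) ∈ A³; |3A| = 19.
Step 5: Check 19 ≤ 62.5000? Yes ✓.

K = 10/4, Plünnecke-Ruzsa bound K³|A| ≈ 62.5000, |3A| = 19, inequality holds.


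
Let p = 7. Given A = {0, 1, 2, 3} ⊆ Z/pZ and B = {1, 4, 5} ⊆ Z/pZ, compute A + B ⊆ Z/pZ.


Work in Z/7Z: reduce every sum a + b modulo 7.
Enumerate all 12 pairs:
a = 0: 0+1=1, 0+4=4, 0+5=5
a = 1: 1+1=2, 1+4=5, 1+5=6
a = 2: 2+1=3, 2+4=6, 2+5=0
a = 3: 3+1=4, 3+4=0, 3+5=1
Distinct residues collected: {0, 1, 2, 3, 4, 5, 6}
|A + B| = 7 (out of 7 total residues).

A + B = {0, 1, 2, 3, 4, 5, 6}


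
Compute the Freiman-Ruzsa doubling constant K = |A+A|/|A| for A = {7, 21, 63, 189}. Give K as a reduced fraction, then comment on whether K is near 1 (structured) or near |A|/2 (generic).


|A| = 4.
Compute A + A by enumerating all 16 pairs.
A + A = {14, 28, 42, 70, 84, 126, 196, 210, 252, 378}, so |A + A| = 10.
K = |A + A| / |A| = 10/4 = 5/2 ≈ 2.5000.
Reference: AP of size 4 gives K = 7/4 ≈ 1.7500; a fully generic set of size 4 gives K ≈ 2.5000.

|A| = 4, |A + A| = 10, K = 10/4 = 5/2.


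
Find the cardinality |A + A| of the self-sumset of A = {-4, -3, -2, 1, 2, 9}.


A + A = {a + a' : a, a' ∈ A}; |A| = 6.
General bounds: 2|A| - 1 ≤ |A + A| ≤ |A|(|A|+1)/2, i.e. 11 ≤ |A + A| ≤ 21.
Lower bound 2|A|-1 is attained iff A is an arithmetic progression.
Enumerate sums a + a' for a ≤ a' (symmetric, so this suffices):
a = -4: -4+-4=-8, -4+-3=-7, -4+-2=-6, -4+1=-3, -4+2=-2, -4+9=5
a = -3: -3+-3=-6, -3+-2=-5, -3+1=-2, -3+2=-1, -3+9=6
a = -2: -2+-2=-4, -2+1=-1, -2+2=0, -2+9=7
a = 1: 1+1=2, 1+2=3, 1+9=10
a = 2: 2+2=4, 2+9=11
a = 9: 9+9=18
Distinct sums: {-8, -7, -6, -5, -4, -3, -2, -1, 0, 2, 3, 4, 5, 6, 7, 10, 11, 18}
|A + A| = 18

|A + A| = 18


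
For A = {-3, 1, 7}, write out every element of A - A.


A - A = {a - a' : a, a' ∈ A}.
Compute a - a' for each ordered pair (a, a'):
a = -3: -3--3=0, -3-1=-4, -3-7=-10
a = 1: 1--3=4, 1-1=0, 1-7=-6
a = 7: 7--3=10, 7-1=6, 7-7=0
Collecting distinct values (and noting 0 appears from a-a):
A - A = {-10, -6, -4, 0, 4, 6, 10}
|A - A| = 7

A - A = {-10, -6, -4, 0, 4, 6, 10}


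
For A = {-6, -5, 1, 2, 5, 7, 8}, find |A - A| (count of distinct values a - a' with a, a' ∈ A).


A - A = {a - a' : a, a' ∈ A}; |A| = 7.
Bounds: 2|A|-1 ≤ |A - A| ≤ |A|² - |A| + 1, i.e. 13 ≤ |A - A| ≤ 43.
Note: 0 ∈ A - A always (from a - a). The set is symmetric: if d ∈ A - A then -d ∈ A - A.
Enumerate nonzero differences d = a - a' with a > a' (then include -d):
Positive differences: {1, 2, 3, 4, 5, 6, 7, 8, 10, 11, 12, 13, 14}
Full difference set: {0} ∪ (positive diffs) ∪ (negative diffs).
|A - A| = 1 + 2·13 = 27 (matches direct enumeration: 27).

|A - A| = 27


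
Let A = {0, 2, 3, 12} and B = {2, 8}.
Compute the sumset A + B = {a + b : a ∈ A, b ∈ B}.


A + B = {a + b : a ∈ A, b ∈ B}.
Enumerate all |A|·|B| = 4·2 = 8 pairs (a, b) and collect distinct sums.
a = 0: 0+2=2, 0+8=8
a = 2: 2+2=4, 2+8=10
a = 3: 3+2=5, 3+8=11
a = 12: 12+2=14, 12+8=20
Collecting distinct sums: A + B = {2, 4, 5, 8, 10, 11, 14, 20}
|A + B| = 8

A + B = {2, 4, 5, 8, 10, 11, 14, 20}


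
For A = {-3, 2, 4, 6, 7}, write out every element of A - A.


A - A = {a - a' : a, a' ∈ A}.
Compute a - a' for each ordered pair (a, a'):
a = -3: -3--3=0, -3-2=-5, -3-4=-7, -3-6=-9, -3-7=-10
a = 2: 2--3=5, 2-2=0, 2-4=-2, 2-6=-4, 2-7=-5
a = 4: 4--3=7, 4-2=2, 4-4=0, 4-6=-2, 4-7=-3
a = 6: 6--3=9, 6-2=4, 6-4=2, 6-6=0, 6-7=-1
a = 7: 7--3=10, 7-2=5, 7-4=3, 7-6=1, 7-7=0
Collecting distinct values (and noting 0 appears from a-a):
A - A = {-10, -9, -7, -5, -4, -3, -2, -1, 0, 1, 2, 3, 4, 5, 7, 9, 10}
|A - A| = 17

A - A = {-10, -9, -7, -5, -4, -3, -2, -1, 0, 1, 2, 3, 4, 5, 7, 9, 10}


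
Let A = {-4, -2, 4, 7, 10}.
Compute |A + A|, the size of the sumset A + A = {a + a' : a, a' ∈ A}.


A + A = {a + a' : a, a' ∈ A}; |A| = 5.
General bounds: 2|A| - 1 ≤ |A + A| ≤ |A|(|A|+1)/2, i.e. 9 ≤ |A + A| ≤ 15.
Lower bound 2|A|-1 is attained iff A is an arithmetic progression.
Enumerate sums a + a' for a ≤ a' (symmetric, so this suffices):
a = -4: -4+-4=-8, -4+-2=-6, -4+4=0, -4+7=3, -4+10=6
a = -2: -2+-2=-4, -2+4=2, -2+7=5, -2+10=8
a = 4: 4+4=8, 4+7=11, 4+10=14
a = 7: 7+7=14, 7+10=17
a = 10: 10+10=20
Distinct sums: {-8, -6, -4, 0, 2, 3, 5, 6, 8, 11, 14, 17, 20}
|A + A| = 13

|A + A| = 13


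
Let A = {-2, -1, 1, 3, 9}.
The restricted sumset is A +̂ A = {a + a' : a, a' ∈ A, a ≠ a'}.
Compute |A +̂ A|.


Restricted sumset: A +̂ A = {a + a' : a ∈ A, a' ∈ A, a ≠ a'}.
Equivalently, take A + A and drop any sum 2a that is achievable ONLY as a + a for a ∈ A (i.e. sums representable only with equal summands).
Enumerate pairs (a, a') with a < a' (symmetric, so each unordered pair gives one sum; this covers all a ≠ a'):
  -2 + -1 = -3
  -2 + 1 = -1
  -2 + 3 = 1
  -2 + 9 = 7
  -1 + 1 = 0
  -1 + 3 = 2
  -1 + 9 = 8
  1 + 3 = 4
  1 + 9 = 10
  3 + 9 = 12
Collected distinct sums: {-3, -1, 0, 1, 2, 4, 7, 8, 10, 12}
|A +̂ A| = 10
(Reference bound: |A +̂ A| ≥ 2|A| - 3 for |A| ≥ 2, with |A| = 5 giving ≥ 7.)

|A +̂ A| = 10


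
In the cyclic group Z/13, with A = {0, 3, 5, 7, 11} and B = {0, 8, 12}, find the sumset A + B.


Work in Z/13Z: reduce every sum a + b modulo 13.
Enumerate all 15 pairs:
a = 0: 0+0=0, 0+8=8, 0+12=12
a = 3: 3+0=3, 3+8=11, 3+12=2
a = 5: 5+0=5, 5+8=0, 5+12=4
a = 7: 7+0=7, 7+8=2, 7+12=6
a = 11: 11+0=11, 11+8=6, 11+12=10
Distinct residues collected: {0, 2, 3, 4, 5, 6, 7, 8, 10, 11, 12}
|A + B| = 11 (out of 13 total residues).

A + B = {0, 2, 3, 4, 5, 6, 7, 8, 10, 11, 12}


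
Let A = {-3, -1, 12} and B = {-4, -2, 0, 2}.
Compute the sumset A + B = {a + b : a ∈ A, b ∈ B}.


A + B = {a + b : a ∈ A, b ∈ B}.
Enumerate all |A|·|B| = 3·4 = 12 pairs (a, b) and collect distinct sums.
a = -3: -3+-4=-7, -3+-2=-5, -3+0=-3, -3+2=-1
a = -1: -1+-4=-5, -1+-2=-3, -1+0=-1, -1+2=1
a = 12: 12+-4=8, 12+-2=10, 12+0=12, 12+2=14
Collecting distinct sums: A + B = {-7, -5, -3, -1, 1, 8, 10, 12, 14}
|A + B| = 9

A + B = {-7, -5, -3, -1, 1, 8, 10, 12, 14}


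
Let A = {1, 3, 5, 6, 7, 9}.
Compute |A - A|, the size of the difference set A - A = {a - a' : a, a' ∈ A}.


A - A = {a - a' : a, a' ∈ A}; |A| = 6.
Bounds: 2|A|-1 ≤ |A - A| ≤ |A|² - |A| + 1, i.e. 11 ≤ |A - A| ≤ 31.
Note: 0 ∈ A - A always (from a - a). The set is symmetric: if d ∈ A - A then -d ∈ A - A.
Enumerate nonzero differences d = a - a' with a > a' (then include -d):
Positive differences: {1, 2, 3, 4, 5, 6, 8}
Full difference set: {0} ∪ (positive diffs) ∪ (negative diffs).
|A - A| = 1 + 2·7 = 15 (matches direct enumeration: 15).

|A - A| = 15


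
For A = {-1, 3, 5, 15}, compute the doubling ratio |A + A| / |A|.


|A| = 4.
Compute A + A by enumerating all 16 pairs.
A + A = {-2, 2, 4, 6, 8, 10, 14, 18, 20, 30}, so |A + A| = 10.
K = |A + A| / |A| = 10/4 = 5/2 ≈ 2.5000.
Reference: AP of size 4 gives K = 7/4 ≈ 1.7500; a fully generic set of size 4 gives K ≈ 2.5000.

|A| = 4, |A + A| = 10, K = 10/4 = 5/2.


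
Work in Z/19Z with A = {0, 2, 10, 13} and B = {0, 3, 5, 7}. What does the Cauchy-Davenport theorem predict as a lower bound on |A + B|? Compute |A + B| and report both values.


Cauchy-Davenport: |A + B| ≥ min(p, |A| + |B| - 1) for A, B nonempty in Z/pZ.
|A| = 4, |B| = 4, p = 19.
CD lower bound = min(19, 4 + 4 - 1) = min(19, 7) = 7.
Compute A + B mod 19 directly:
a = 0: 0+0=0, 0+3=3, 0+5=5, 0+7=7
a = 2: 2+0=2, 2+3=5, 2+5=7, 2+7=9
a = 10: 10+0=10, 10+3=13, 10+5=15, 10+7=17
a = 13: 13+0=13, 13+3=16, 13+5=18, 13+7=1
A + B = {0, 1, 2, 3, 5, 7, 9, 10, 13, 15, 16, 17, 18}, so |A + B| = 13.
Verify: 13 ≥ 7? Yes ✓.

CD lower bound = 7, actual |A + B| = 13.


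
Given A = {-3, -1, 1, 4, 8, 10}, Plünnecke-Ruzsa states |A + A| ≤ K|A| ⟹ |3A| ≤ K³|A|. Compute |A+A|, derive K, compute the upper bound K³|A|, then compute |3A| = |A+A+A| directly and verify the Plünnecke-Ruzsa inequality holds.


|A| = 6.
Step 1: Compute A + A by enumerating all 36 pairs.
A + A = {-6, -4, -2, 0, 1, 2, 3, 5, 7, 8, 9, 11, 12, 14, 16, 18, 20}, so |A + A| = 17.
Step 2: Doubling constant K = |A + A|/|A| = 17/6 = 17/6 ≈ 2.8333.
Step 3: Plünnecke-Ruzsa gives |3A| ≤ K³·|A| = (2.8333)³ · 6 ≈ 136.4722.
Step 4: Compute 3A = A + A + A directly by enumerating all triples (a,b,c) ∈ A³; |3A| = 32.
Step 5: Check 32 ≤ 136.4722? Yes ✓.

K = 17/6, Plünnecke-Ruzsa bound K³|A| ≈ 136.4722, |3A| = 32, inequality holds.


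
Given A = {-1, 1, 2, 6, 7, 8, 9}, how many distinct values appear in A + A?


A + A = {a + a' : a, a' ∈ A}; |A| = 7.
General bounds: 2|A| - 1 ≤ |A + A| ≤ |A|(|A|+1)/2, i.e. 13 ≤ |A + A| ≤ 28.
Lower bound 2|A|-1 is attained iff A is an arithmetic progression.
Enumerate sums a + a' for a ≤ a' (symmetric, so this suffices):
a = -1: -1+-1=-2, -1+1=0, -1+2=1, -1+6=5, -1+7=6, -1+8=7, -1+9=8
a = 1: 1+1=2, 1+2=3, 1+6=7, 1+7=8, 1+8=9, 1+9=10
a = 2: 2+2=4, 2+6=8, 2+7=9, 2+8=10, 2+9=11
a = 6: 6+6=12, 6+7=13, 6+8=14, 6+9=15
a = 7: 7+7=14, 7+8=15, 7+9=16
a = 8: 8+8=16, 8+9=17
a = 9: 9+9=18
Distinct sums: {-2, 0, 1, 2, 3, 4, 5, 6, 7, 8, 9, 10, 11, 12, 13, 14, 15, 16, 17, 18}
|A + A| = 20

|A + A| = 20


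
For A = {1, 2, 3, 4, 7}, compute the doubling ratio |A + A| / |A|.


|A| = 5.
Compute A + A by enumerating all 25 pairs.
A + A = {2, 3, 4, 5, 6, 7, 8, 9, 10, 11, 14}, so |A + A| = 11.
K = |A + A| / |A| = 11/5 (already in lowest terms) ≈ 2.2000.
Reference: AP of size 5 gives K = 9/5 ≈ 1.8000; a fully generic set of size 5 gives K ≈ 3.0000.

|A| = 5, |A + A| = 11, K = 11/5.


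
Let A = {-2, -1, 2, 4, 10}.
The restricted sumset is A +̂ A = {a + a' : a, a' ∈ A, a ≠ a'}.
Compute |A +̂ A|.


Restricted sumset: A +̂ A = {a + a' : a ∈ A, a' ∈ A, a ≠ a'}.
Equivalently, take A + A and drop any sum 2a that is achievable ONLY as a + a for a ∈ A (i.e. sums representable only with equal summands).
Enumerate pairs (a, a') with a < a' (symmetric, so each unordered pair gives one sum; this covers all a ≠ a'):
  -2 + -1 = -3
  -2 + 2 = 0
  -2 + 4 = 2
  -2 + 10 = 8
  -1 + 2 = 1
  -1 + 4 = 3
  -1 + 10 = 9
  2 + 4 = 6
  2 + 10 = 12
  4 + 10 = 14
Collected distinct sums: {-3, 0, 1, 2, 3, 6, 8, 9, 12, 14}
|A +̂ A| = 10
(Reference bound: |A +̂ A| ≥ 2|A| - 3 for |A| ≥ 2, with |A| = 5 giving ≥ 7.)

|A +̂ A| = 10


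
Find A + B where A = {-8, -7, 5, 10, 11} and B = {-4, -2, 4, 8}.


A + B = {a + b : a ∈ A, b ∈ B}.
Enumerate all |A|·|B| = 5·4 = 20 pairs (a, b) and collect distinct sums.
a = -8: -8+-4=-12, -8+-2=-10, -8+4=-4, -8+8=0
a = -7: -7+-4=-11, -7+-2=-9, -7+4=-3, -7+8=1
a = 5: 5+-4=1, 5+-2=3, 5+4=9, 5+8=13
a = 10: 10+-4=6, 10+-2=8, 10+4=14, 10+8=18
a = 11: 11+-4=7, 11+-2=9, 11+4=15, 11+8=19
Collecting distinct sums: A + B = {-12, -11, -10, -9, -4, -3, 0, 1, 3, 6, 7, 8, 9, 13, 14, 15, 18, 19}
|A + B| = 18

A + B = {-12, -11, -10, -9, -4, -3, 0, 1, 3, 6, 7, 8, 9, 13, 14, 15, 18, 19}


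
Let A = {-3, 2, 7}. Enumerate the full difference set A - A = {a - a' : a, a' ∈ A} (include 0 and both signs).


A - A = {a - a' : a, a' ∈ A}.
Compute a - a' for each ordered pair (a, a'):
a = -3: -3--3=0, -3-2=-5, -3-7=-10
a = 2: 2--3=5, 2-2=0, 2-7=-5
a = 7: 7--3=10, 7-2=5, 7-7=0
Collecting distinct values (and noting 0 appears from a-a):
A - A = {-10, -5, 0, 5, 10}
|A - A| = 5

A - A = {-10, -5, 0, 5, 10}


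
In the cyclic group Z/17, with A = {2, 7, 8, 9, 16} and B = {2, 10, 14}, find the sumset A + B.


Work in Z/17Z: reduce every sum a + b modulo 17.
Enumerate all 15 pairs:
a = 2: 2+2=4, 2+10=12, 2+14=16
a = 7: 7+2=9, 7+10=0, 7+14=4
a = 8: 8+2=10, 8+10=1, 8+14=5
a = 9: 9+2=11, 9+10=2, 9+14=6
a = 16: 16+2=1, 16+10=9, 16+14=13
Distinct residues collected: {0, 1, 2, 4, 5, 6, 9, 10, 11, 12, 13, 16}
|A + B| = 12 (out of 17 total residues).

A + B = {0, 1, 2, 4, 5, 6, 9, 10, 11, 12, 13, 16}


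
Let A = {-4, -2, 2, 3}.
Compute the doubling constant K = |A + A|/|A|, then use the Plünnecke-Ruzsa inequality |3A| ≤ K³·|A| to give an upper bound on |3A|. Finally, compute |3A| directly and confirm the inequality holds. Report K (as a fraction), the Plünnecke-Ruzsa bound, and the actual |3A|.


|A| = 4.
Step 1: Compute A + A by enumerating all 16 pairs.
A + A = {-8, -6, -4, -2, -1, 0, 1, 4, 5, 6}, so |A + A| = 10.
Step 2: Doubling constant K = |A + A|/|A| = 10/4 = 10/4 ≈ 2.5000.
Step 3: Plünnecke-Ruzsa gives |3A| ≤ K³·|A| = (2.5000)³ · 4 ≈ 62.5000.
Step 4: Compute 3A = A + A + A directly by enumerating all triples (a,b,c) ∈ A³; |3A| = 18.
Step 5: Check 18 ≤ 62.5000? Yes ✓.

K = 10/4, Plünnecke-Ruzsa bound K³|A| ≈ 62.5000, |3A| = 18, inequality holds.


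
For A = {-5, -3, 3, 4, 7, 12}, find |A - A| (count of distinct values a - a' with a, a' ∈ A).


A - A = {a - a' : a, a' ∈ A}; |A| = 6.
Bounds: 2|A|-1 ≤ |A - A| ≤ |A|² - |A| + 1, i.e. 11 ≤ |A - A| ≤ 31.
Note: 0 ∈ A - A always (from a - a). The set is symmetric: if d ∈ A - A then -d ∈ A - A.
Enumerate nonzero differences d = a - a' with a > a' (then include -d):
Positive differences: {1, 2, 3, 4, 5, 6, 7, 8, 9, 10, 12, 15, 17}
Full difference set: {0} ∪ (positive diffs) ∪ (negative diffs).
|A - A| = 1 + 2·13 = 27 (matches direct enumeration: 27).

|A - A| = 27


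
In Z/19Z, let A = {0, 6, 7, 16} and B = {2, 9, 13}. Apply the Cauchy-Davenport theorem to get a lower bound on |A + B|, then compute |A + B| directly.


Cauchy-Davenport: |A + B| ≥ min(p, |A| + |B| - 1) for A, B nonempty in Z/pZ.
|A| = 4, |B| = 3, p = 19.
CD lower bound = min(19, 4 + 3 - 1) = min(19, 6) = 6.
Compute A + B mod 19 directly:
a = 0: 0+2=2, 0+9=9, 0+13=13
a = 6: 6+2=8, 6+9=15, 6+13=0
a = 7: 7+2=9, 7+9=16, 7+13=1
a = 16: 16+2=18, 16+9=6, 16+13=10
A + B = {0, 1, 2, 6, 8, 9, 10, 13, 15, 16, 18}, so |A + B| = 11.
Verify: 11 ≥ 6? Yes ✓.

CD lower bound = 6, actual |A + B| = 11.


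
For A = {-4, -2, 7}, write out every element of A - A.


A - A = {a - a' : a, a' ∈ A}.
Compute a - a' for each ordered pair (a, a'):
a = -4: -4--4=0, -4--2=-2, -4-7=-11
a = -2: -2--4=2, -2--2=0, -2-7=-9
a = 7: 7--4=11, 7--2=9, 7-7=0
Collecting distinct values (and noting 0 appears from a-a):
A - A = {-11, -9, -2, 0, 2, 9, 11}
|A - A| = 7

A - A = {-11, -9, -2, 0, 2, 9, 11}


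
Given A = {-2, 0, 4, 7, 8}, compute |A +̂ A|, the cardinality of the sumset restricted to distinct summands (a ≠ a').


Restricted sumset: A +̂ A = {a + a' : a ∈ A, a' ∈ A, a ≠ a'}.
Equivalently, take A + A and drop any sum 2a that is achievable ONLY as a + a for a ∈ A (i.e. sums representable only with equal summands).
Enumerate pairs (a, a') with a < a' (symmetric, so each unordered pair gives one sum; this covers all a ≠ a'):
  -2 + 0 = -2
  -2 + 4 = 2
  -2 + 7 = 5
  -2 + 8 = 6
  0 + 4 = 4
  0 + 7 = 7
  0 + 8 = 8
  4 + 7 = 11
  4 + 8 = 12
  7 + 8 = 15
Collected distinct sums: {-2, 2, 4, 5, 6, 7, 8, 11, 12, 15}
|A +̂ A| = 10
(Reference bound: |A +̂ A| ≥ 2|A| - 3 for |A| ≥ 2, with |A| = 5 giving ≥ 7.)

|A +̂ A| = 10


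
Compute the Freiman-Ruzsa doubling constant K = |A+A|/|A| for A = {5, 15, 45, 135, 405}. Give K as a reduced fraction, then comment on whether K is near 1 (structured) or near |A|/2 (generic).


|A| = 5.
Compute A + A by enumerating all 25 pairs.
A + A = {10, 20, 30, 50, 60, 90, 140, 150, 180, 270, 410, 420, 450, 540, 810}, so |A + A| = 15.
K = |A + A| / |A| = 15/5 = 3/1 ≈ 3.0000.
Reference: AP of size 5 gives K = 9/5 ≈ 1.8000; a fully generic set of size 5 gives K ≈ 3.0000.

|A| = 5, |A + A| = 15, K = 15/5 = 3/1.


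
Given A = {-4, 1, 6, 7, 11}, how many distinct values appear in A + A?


A + A = {a + a' : a, a' ∈ A}; |A| = 5.
General bounds: 2|A| - 1 ≤ |A + A| ≤ |A|(|A|+1)/2, i.e. 9 ≤ |A + A| ≤ 15.
Lower bound 2|A|-1 is attained iff A is an arithmetic progression.
Enumerate sums a + a' for a ≤ a' (symmetric, so this suffices):
a = -4: -4+-4=-8, -4+1=-3, -4+6=2, -4+7=3, -4+11=7
a = 1: 1+1=2, 1+6=7, 1+7=8, 1+11=12
a = 6: 6+6=12, 6+7=13, 6+11=17
a = 7: 7+7=14, 7+11=18
a = 11: 11+11=22
Distinct sums: {-8, -3, 2, 3, 7, 8, 12, 13, 14, 17, 18, 22}
|A + A| = 12

|A + A| = 12


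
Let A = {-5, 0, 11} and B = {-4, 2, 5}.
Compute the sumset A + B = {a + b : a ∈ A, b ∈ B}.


A + B = {a + b : a ∈ A, b ∈ B}.
Enumerate all |A|·|B| = 3·3 = 9 pairs (a, b) and collect distinct sums.
a = -5: -5+-4=-9, -5+2=-3, -5+5=0
a = 0: 0+-4=-4, 0+2=2, 0+5=5
a = 11: 11+-4=7, 11+2=13, 11+5=16
Collecting distinct sums: A + B = {-9, -4, -3, 0, 2, 5, 7, 13, 16}
|A + B| = 9

A + B = {-9, -4, -3, 0, 2, 5, 7, 13, 16}


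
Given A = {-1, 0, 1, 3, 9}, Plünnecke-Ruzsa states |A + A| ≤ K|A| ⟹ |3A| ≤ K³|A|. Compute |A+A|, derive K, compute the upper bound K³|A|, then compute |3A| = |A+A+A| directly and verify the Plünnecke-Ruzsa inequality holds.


|A| = 5.
Step 1: Compute A + A by enumerating all 25 pairs.
A + A = {-2, -1, 0, 1, 2, 3, 4, 6, 8, 9, 10, 12, 18}, so |A + A| = 13.
Step 2: Doubling constant K = |A + A|/|A| = 13/5 = 13/5 ≈ 2.6000.
Step 3: Plünnecke-Ruzsa gives |3A| ≤ K³·|A| = (2.6000)³ · 5 ≈ 87.8800.
Step 4: Compute 3A = A + A + A directly by enumerating all triples (a,b,c) ∈ A³; |3A| = 23.
Step 5: Check 23 ≤ 87.8800? Yes ✓.

K = 13/5, Plünnecke-Ruzsa bound K³|A| ≈ 87.8800, |3A| = 23, inequality holds.


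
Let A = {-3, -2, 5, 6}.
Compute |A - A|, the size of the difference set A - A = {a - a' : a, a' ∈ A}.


A - A = {a - a' : a, a' ∈ A}; |A| = 4.
Bounds: 2|A|-1 ≤ |A - A| ≤ |A|² - |A| + 1, i.e. 7 ≤ |A - A| ≤ 13.
Note: 0 ∈ A - A always (from a - a). The set is symmetric: if d ∈ A - A then -d ∈ A - A.
Enumerate nonzero differences d = a - a' with a > a' (then include -d):
Positive differences: {1, 7, 8, 9}
Full difference set: {0} ∪ (positive diffs) ∪ (negative diffs).
|A - A| = 1 + 2·4 = 9 (matches direct enumeration: 9).

|A - A| = 9


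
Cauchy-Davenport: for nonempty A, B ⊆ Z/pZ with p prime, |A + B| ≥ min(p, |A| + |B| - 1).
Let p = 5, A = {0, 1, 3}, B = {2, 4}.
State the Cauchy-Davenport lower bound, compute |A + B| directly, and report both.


Cauchy-Davenport: |A + B| ≥ min(p, |A| + |B| - 1) for A, B nonempty in Z/pZ.
|A| = 3, |B| = 2, p = 5.
CD lower bound = min(5, 3 + 2 - 1) = min(5, 4) = 4.
Compute A + B mod 5 directly:
a = 0: 0+2=2, 0+4=4
a = 1: 1+2=3, 1+4=0
a = 3: 3+2=0, 3+4=2
A + B = {0, 2, 3, 4}, so |A + B| = 4.
Verify: 4 ≥ 4? Yes ✓.

CD lower bound = 4, actual |A + B| = 4.


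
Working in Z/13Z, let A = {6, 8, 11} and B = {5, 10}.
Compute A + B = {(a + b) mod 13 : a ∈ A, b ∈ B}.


Work in Z/13Z: reduce every sum a + b modulo 13.
Enumerate all 6 pairs:
a = 6: 6+5=11, 6+10=3
a = 8: 8+5=0, 8+10=5
a = 11: 11+5=3, 11+10=8
Distinct residues collected: {0, 3, 5, 8, 11}
|A + B| = 5 (out of 13 total residues).

A + B = {0, 3, 5, 8, 11}


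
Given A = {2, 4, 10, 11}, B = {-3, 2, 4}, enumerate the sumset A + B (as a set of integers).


A + B = {a + b : a ∈ A, b ∈ B}.
Enumerate all |A|·|B| = 4·3 = 12 pairs (a, b) and collect distinct sums.
a = 2: 2+-3=-1, 2+2=4, 2+4=6
a = 4: 4+-3=1, 4+2=6, 4+4=8
a = 10: 10+-3=7, 10+2=12, 10+4=14
a = 11: 11+-3=8, 11+2=13, 11+4=15
Collecting distinct sums: A + B = {-1, 1, 4, 6, 7, 8, 12, 13, 14, 15}
|A + B| = 10

A + B = {-1, 1, 4, 6, 7, 8, 12, 13, 14, 15}


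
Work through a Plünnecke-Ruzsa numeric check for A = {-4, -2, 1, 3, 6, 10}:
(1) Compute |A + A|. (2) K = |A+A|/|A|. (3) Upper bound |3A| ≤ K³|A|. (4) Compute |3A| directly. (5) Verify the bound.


|A| = 6.
Step 1: Compute A + A by enumerating all 36 pairs.
A + A = {-8, -6, -4, -3, -1, 1, 2, 4, 6, 7, 8, 9, 11, 12, 13, 16, 20}, so |A + A| = 17.
Step 2: Doubling constant K = |A + A|/|A| = 17/6 = 17/6 ≈ 2.8333.
Step 3: Plünnecke-Ruzsa gives |3A| ≤ K³·|A| = (2.8333)³ · 6 ≈ 136.4722.
Step 4: Compute 3A = A + A + A directly by enumerating all triples (a,b,c) ∈ A³; |3A| = 33.
Step 5: Check 33 ≤ 136.4722? Yes ✓.

K = 17/6, Plünnecke-Ruzsa bound K³|A| ≈ 136.4722, |3A| = 33, inequality holds.


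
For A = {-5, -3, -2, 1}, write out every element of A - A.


A - A = {a - a' : a, a' ∈ A}.
Compute a - a' for each ordered pair (a, a'):
a = -5: -5--5=0, -5--3=-2, -5--2=-3, -5-1=-6
a = -3: -3--5=2, -3--3=0, -3--2=-1, -3-1=-4
a = -2: -2--5=3, -2--3=1, -2--2=0, -2-1=-3
a = 1: 1--5=6, 1--3=4, 1--2=3, 1-1=0
Collecting distinct values (and noting 0 appears from a-a):
A - A = {-6, -4, -3, -2, -1, 0, 1, 2, 3, 4, 6}
|A - A| = 11

A - A = {-6, -4, -3, -2, -1, 0, 1, 2, 3, 4, 6}


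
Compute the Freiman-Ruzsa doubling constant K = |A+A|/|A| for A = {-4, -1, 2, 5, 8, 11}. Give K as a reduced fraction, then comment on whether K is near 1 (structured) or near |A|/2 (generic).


|A| = 6.
Compute A + A by enumerating all 36 pairs.
A + A = {-8, -5, -2, 1, 4, 7, 10, 13, 16, 19, 22}, so |A + A| = 11.
K = |A + A| / |A| = 11/6 (already in lowest terms) ≈ 1.8333.
Reference: AP of size 6 gives K = 11/6 ≈ 1.8333; a fully generic set of size 6 gives K ≈ 3.5000.

|A| = 6, |A + A| = 11, K = 11/6.


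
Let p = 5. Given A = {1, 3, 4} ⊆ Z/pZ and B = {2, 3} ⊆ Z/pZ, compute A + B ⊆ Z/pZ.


Work in Z/5Z: reduce every sum a + b modulo 5.
Enumerate all 6 pairs:
a = 1: 1+2=3, 1+3=4
a = 3: 3+2=0, 3+3=1
a = 4: 4+2=1, 4+3=2
Distinct residues collected: {0, 1, 2, 3, 4}
|A + B| = 5 (out of 5 total residues).

A + B = {0, 1, 2, 3, 4}


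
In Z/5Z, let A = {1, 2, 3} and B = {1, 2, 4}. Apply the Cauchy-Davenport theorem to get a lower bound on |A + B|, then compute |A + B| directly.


Cauchy-Davenport: |A + B| ≥ min(p, |A| + |B| - 1) for A, B nonempty in Z/pZ.
|A| = 3, |B| = 3, p = 5.
CD lower bound = min(5, 3 + 3 - 1) = min(5, 5) = 5.
Compute A + B mod 5 directly:
a = 1: 1+1=2, 1+2=3, 1+4=0
a = 2: 2+1=3, 2+2=4, 2+4=1
a = 3: 3+1=4, 3+2=0, 3+4=2
A + B = {0, 1, 2, 3, 4}, so |A + B| = 5.
Verify: 5 ≥ 5? Yes ✓.

CD lower bound = 5, actual |A + B| = 5.


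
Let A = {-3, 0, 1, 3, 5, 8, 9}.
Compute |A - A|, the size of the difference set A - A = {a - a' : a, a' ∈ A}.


A - A = {a - a' : a, a' ∈ A}; |A| = 7.
Bounds: 2|A|-1 ≤ |A - A| ≤ |A|² - |A| + 1, i.e. 13 ≤ |A - A| ≤ 43.
Note: 0 ∈ A - A always (from a - a). The set is symmetric: if d ∈ A - A then -d ∈ A - A.
Enumerate nonzero differences d = a - a' with a > a' (then include -d):
Positive differences: {1, 2, 3, 4, 5, 6, 7, 8, 9, 11, 12}
Full difference set: {0} ∪ (positive diffs) ∪ (negative diffs).
|A - A| = 1 + 2·11 = 23 (matches direct enumeration: 23).

|A - A| = 23


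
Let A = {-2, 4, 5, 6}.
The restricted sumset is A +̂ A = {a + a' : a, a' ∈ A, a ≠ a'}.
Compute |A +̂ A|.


Restricted sumset: A +̂ A = {a + a' : a ∈ A, a' ∈ A, a ≠ a'}.
Equivalently, take A + A and drop any sum 2a that is achievable ONLY as a + a for a ∈ A (i.e. sums representable only with equal summands).
Enumerate pairs (a, a') with a < a' (symmetric, so each unordered pair gives one sum; this covers all a ≠ a'):
  -2 + 4 = 2
  -2 + 5 = 3
  -2 + 6 = 4
  4 + 5 = 9
  4 + 6 = 10
  5 + 6 = 11
Collected distinct sums: {2, 3, 4, 9, 10, 11}
|A +̂ A| = 6
(Reference bound: |A +̂ A| ≥ 2|A| - 3 for |A| ≥ 2, with |A| = 4 giving ≥ 5.)

|A +̂ A| = 6


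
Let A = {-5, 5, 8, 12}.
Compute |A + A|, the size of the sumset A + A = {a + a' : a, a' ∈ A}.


A + A = {a + a' : a, a' ∈ A}; |A| = 4.
General bounds: 2|A| - 1 ≤ |A + A| ≤ |A|(|A|+1)/2, i.e. 7 ≤ |A + A| ≤ 10.
Lower bound 2|A|-1 is attained iff A is an arithmetic progression.
Enumerate sums a + a' for a ≤ a' (symmetric, so this suffices):
a = -5: -5+-5=-10, -5+5=0, -5+8=3, -5+12=7
a = 5: 5+5=10, 5+8=13, 5+12=17
a = 8: 8+8=16, 8+12=20
a = 12: 12+12=24
Distinct sums: {-10, 0, 3, 7, 10, 13, 16, 17, 20, 24}
|A + A| = 10

|A + A| = 10


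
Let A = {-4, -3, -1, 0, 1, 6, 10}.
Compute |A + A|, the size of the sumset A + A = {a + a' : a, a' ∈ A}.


A + A = {a + a' : a, a' ∈ A}; |A| = 7.
General bounds: 2|A| - 1 ≤ |A + A| ≤ |A|(|A|+1)/2, i.e. 13 ≤ |A + A| ≤ 28.
Lower bound 2|A|-1 is attained iff A is an arithmetic progression.
Enumerate sums a + a' for a ≤ a' (symmetric, so this suffices):
a = -4: -4+-4=-8, -4+-3=-7, -4+-1=-5, -4+0=-4, -4+1=-3, -4+6=2, -4+10=6
a = -3: -3+-3=-6, -3+-1=-4, -3+0=-3, -3+1=-2, -3+6=3, -3+10=7
a = -1: -1+-1=-2, -1+0=-1, -1+1=0, -1+6=5, -1+10=9
a = 0: 0+0=0, 0+1=1, 0+6=6, 0+10=10
a = 1: 1+1=2, 1+6=7, 1+10=11
a = 6: 6+6=12, 6+10=16
a = 10: 10+10=20
Distinct sums: {-8, -7, -6, -5, -4, -3, -2, -1, 0, 1, 2, 3, 5, 6, 7, 9, 10, 11, 12, 16, 20}
|A + A| = 21

|A + A| = 21


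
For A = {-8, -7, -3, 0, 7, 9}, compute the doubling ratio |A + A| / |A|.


|A| = 6.
Compute A + A by enumerating all 36 pairs.
A + A = {-16, -15, -14, -11, -10, -8, -7, -6, -3, -1, 0, 1, 2, 4, 6, 7, 9, 14, 16, 18}, so |A + A| = 20.
K = |A + A| / |A| = 20/6 = 10/3 ≈ 3.3333.
Reference: AP of size 6 gives K = 11/6 ≈ 1.8333; a fully generic set of size 6 gives K ≈ 3.5000.

|A| = 6, |A + A| = 20, K = 20/6 = 10/3.


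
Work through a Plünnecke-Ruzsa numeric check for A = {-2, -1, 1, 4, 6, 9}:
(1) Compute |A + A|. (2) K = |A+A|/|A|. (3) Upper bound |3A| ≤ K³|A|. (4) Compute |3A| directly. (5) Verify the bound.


|A| = 6.
Step 1: Compute A + A by enumerating all 36 pairs.
A + A = {-4, -3, -2, -1, 0, 2, 3, 4, 5, 7, 8, 10, 12, 13, 15, 18}, so |A + A| = 16.
Step 2: Doubling constant K = |A + A|/|A| = 16/6 = 16/6 ≈ 2.6667.
Step 3: Plünnecke-Ruzsa gives |3A| ≤ K³·|A| = (2.6667)³ · 6 ≈ 113.7778.
Step 4: Compute 3A = A + A + A directly by enumerating all triples (a,b,c) ∈ A³; |3A| = 29.
Step 5: Check 29 ≤ 113.7778? Yes ✓.

K = 16/6, Plünnecke-Ruzsa bound K³|A| ≈ 113.7778, |3A| = 29, inequality holds.


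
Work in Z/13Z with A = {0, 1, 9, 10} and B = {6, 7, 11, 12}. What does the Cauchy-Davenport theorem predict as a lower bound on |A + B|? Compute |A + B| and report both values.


Cauchy-Davenport: |A + B| ≥ min(p, |A| + |B| - 1) for A, B nonempty in Z/pZ.
|A| = 4, |B| = 4, p = 13.
CD lower bound = min(13, 4 + 4 - 1) = min(13, 7) = 7.
Compute A + B mod 13 directly:
a = 0: 0+6=6, 0+7=7, 0+11=11, 0+12=12
a = 1: 1+6=7, 1+7=8, 1+11=12, 1+12=0
a = 9: 9+6=2, 9+7=3, 9+11=7, 9+12=8
a = 10: 10+6=3, 10+7=4, 10+11=8, 10+12=9
A + B = {0, 2, 3, 4, 6, 7, 8, 9, 11, 12}, so |A + B| = 10.
Verify: 10 ≥ 7? Yes ✓.

CD lower bound = 7, actual |A + B| = 10.


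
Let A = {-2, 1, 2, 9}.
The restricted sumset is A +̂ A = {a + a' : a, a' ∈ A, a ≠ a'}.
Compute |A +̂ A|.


Restricted sumset: A +̂ A = {a + a' : a ∈ A, a' ∈ A, a ≠ a'}.
Equivalently, take A + A and drop any sum 2a that is achievable ONLY as a + a for a ∈ A (i.e. sums representable only with equal summands).
Enumerate pairs (a, a') with a < a' (symmetric, so each unordered pair gives one sum; this covers all a ≠ a'):
  -2 + 1 = -1
  -2 + 2 = 0
  -2 + 9 = 7
  1 + 2 = 3
  1 + 9 = 10
  2 + 9 = 11
Collected distinct sums: {-1, 0, 3, 7, 10, 11}
|A +̂ A| = 6
(Reference bound: |A +̂ A| ≥ 2|A| - 3 for |A| ≥ 2, with |A| = 4 giving ≥ 5.)

|A +̂ A| = 6


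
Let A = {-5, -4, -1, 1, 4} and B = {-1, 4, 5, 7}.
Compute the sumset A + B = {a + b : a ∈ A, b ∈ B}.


A + B = {a + b : a ∈ A, b ∈ B}.
Enumerate all |A|·|B| = 5·4 = 20 pairs (a, b) and collect distinct sums.
a = -5: -5+-1=-6, -5+4=-1, -5+5=0, -5+7=2
a = -4: -4+-1=-5, -4+4=0, -4+5=1, -4+7=3
a = -1: -1+-1=-2, -1+4=3, -1+5=4, -1+7=6
a = 1: 1+-1=0, 1+4=5, 1+5=6, 1+7=8
a = 4: 4+-1=3, 4+4=8, 4+5=9, 4+7=11
Collecting distinct sums: A + B = {-6, -5, -2, -1, 0, 1, 2, 3, 4, 5, 6, 8, 9, 11}
|A + B| = 14

A + B = {-6, -5, -2, -1, 0, 1, 2, 3, 4, 5, 6, 8, 9, 11}


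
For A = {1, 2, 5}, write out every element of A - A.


A - A = {a - a' : a, a' ∈ A}.
Compute a - a' for each ordered pair (a, a'):
a = 1: 1-1=0, 1-2=-1, 1-5=-4
a = 2: 2-1=1, 2-2=0, 2-5=-3
a = 5: 5-1=4, 5-2=3, 5-5=0
Collecting distinct values (and noting 0 appears from a-a):
A - A = {-4, -3, -1, 0, 1, 3, 4}
|A - A| = 7

A - A = {-4, -3, -1, 0, 1, 3, 4}


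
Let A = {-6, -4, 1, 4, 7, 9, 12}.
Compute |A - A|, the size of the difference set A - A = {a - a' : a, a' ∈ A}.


A - A = {a - a' : a, a' ∈ A}; |A| = 7.
Bounds: 2|A|-1 ≤ |A - A| ≤ |A|² - |A| + 1, i.e. 13 ≤ |A - A| ≤ 43.
Note: 0 ∈ A - A always (from a - a). The set is symmetric: if d ∈ A - A then -d ∈ A - A.
Enumerate nonzero differences d = a - a' with a > a' (then include -d):
Positive differences: {2, 3, 5, 6, 7, 8, 10, 11, 13, 15, 16, 18}
Full difference set: {0} ∪ (positive diffs) ∪ (negative diffs).
|A - A| = 1 + 2·12 = 25 (matches direct enumeration: 25).

|A - A| = 25


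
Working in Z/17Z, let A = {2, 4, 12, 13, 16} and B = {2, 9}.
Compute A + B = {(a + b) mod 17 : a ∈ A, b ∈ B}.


Work in Z/17Z: reduce every sum a + b modulo 17.
Enumerate all 10 pairs:
a = 2: 2+2=4, 2+9=11
a = 4: 4+2=6, 4+9=13
a = 12: 12+2=14, 12+9=4
a = 13: 13+2=15, 13+9=5
a = 16: 16+2=1, 16+9=8
Distinct residues collected: {1, 4, 5, 6, 8, 11, 13, 14, 15}
|A + B| = 9 (out of 17 total residues).

A + B = {1, 4, 5, 6, 8, 11, 13, 14, 15}


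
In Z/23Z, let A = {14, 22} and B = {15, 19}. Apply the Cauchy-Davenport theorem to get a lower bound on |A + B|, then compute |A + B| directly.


Cauchy-Davenport: |A + B| ≥ min(p, |A| + |B| - 1) for A, B nonempty in Z/pZ.
|A| = 2, |B| = 2, p = 23.
CD lower bound = min(23, 2 + 2 - 1) = min(23, 3) = 3.
Compute A + B mod 23 directly:
a = 14: 14+15=6, 14+19=10
a = 22: 22+15=14, 22+19=18
A + B = {6, 10, 14, 18}, so |A + B| = 4.
Verify: 4 ≥ 3? Yes ✓.

CD lower bound = 3, actual |A + B| = 4.


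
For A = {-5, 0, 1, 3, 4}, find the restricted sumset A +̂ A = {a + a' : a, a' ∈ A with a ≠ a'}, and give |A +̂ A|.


Restricted sumset: A +̂ A = {a + a' : a ∈ A, a' ∈ A, a ≠ a'}.
Equivalently, take A + A and drop any sum 2a that is achievable ONLY as a + a for a ∈ A (i.e. sums representable only with equal summands).
Enumerate pairs (a, a') with a < a' (symmetric, so each unordered pair gives one sum; this covers all a ≠ a'):
  -5 + 0 = -5
  -5 + 1 = -4
  -5 + 3 = -2
  -5 + 4 = -1
  0 + 1 = 1
  0 + 3 = 3
  0 + 4 = 4
  1 + 3 = 4
  1 + 4 = 5
  3 + 4 = 7
Collected distinct sums: {-5, -4, -2, -1, 1, 3, 4, 5, 7}
|A +̂ A| = 9
(Reference bound: |A +̂ A| ≥ 2|A| - 3 for |A| ≥ 2, with |A| = 5 giving ≥ 7.)

|A +̂ A| = 9


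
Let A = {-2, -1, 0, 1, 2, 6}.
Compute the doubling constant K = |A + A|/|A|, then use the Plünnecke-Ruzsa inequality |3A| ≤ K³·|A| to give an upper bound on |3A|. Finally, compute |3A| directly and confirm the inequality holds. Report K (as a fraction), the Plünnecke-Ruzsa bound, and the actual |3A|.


|A| = 6.
Step 1: Compute A + A by enumerating all 36 pairs.
A + A = {-4, -3, -2, -1, 0, 1, 2, 3, 4, 5, 6, 7, 8, 12}, so |A + A| = 14.
Step 2: Doubling constant K = |A + A|/|A| = 14/6 = 14/6 ≈ 2.3333.
Step 3: Plünnecke-Ruzsa gives |3A| ≤ K³·|A| = (2.3333)³ · 6 ≈ 76.2222.
Step 4: Compute 3A = A + A + A directly by enumerating all triples (a,b,c) ∈ A³; |3A| = 22.
Step 5: Check 22 ≤ 76.2222? Yes ✓.

K = 14/6, Plünnecke-Ruzsa bound K³|A| ≈ 76.2222, |3A| = 22, inequality holds.


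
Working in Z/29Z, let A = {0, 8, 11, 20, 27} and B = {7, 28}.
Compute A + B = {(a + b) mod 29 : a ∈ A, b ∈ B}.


Work in Z/29Z: reduce every sum a + b modulo 29.
Enumerate all 10 pairs:
a = 0: 0+7=7, 0+28=28
a = 8: 8+7=15, 8+28=7
a = 11: 11+7=18, 11+28=10
a = 20: 20+7=27, 20+28=19
a = 27: 27+7=5, 27+28=26
Distinct residues collected: {5, 7, 10, 15, 18, 19, 26, 27, 28}
|A + B| = 9 (out of 29 total residues).

A + B = {5, 7, 10, 15, 18, 19, 26, 27, 28}


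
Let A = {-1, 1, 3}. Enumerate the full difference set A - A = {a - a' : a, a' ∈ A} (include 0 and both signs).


A - A = {a - a' : a, a' ∈ A}.
Compute a - a' for each ordered pair (a, a'):
a = -1: -1--1=0, -1-1=-2, -1-3=-4
a = 1: 1--1=2, 1-1=0, 1-3=-2
a = 3: 3--1=4, 3-1=2, 3-3=0
Collecting distinct values (and noting 0 appears from a-a):
A - A = {-4, -2, 0, 2, 4}
|A - A| = 5

A - A = {-4, -2, 0, 2, 4}


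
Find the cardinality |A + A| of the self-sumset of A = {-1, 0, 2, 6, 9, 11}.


A + A = {a + a' : a, a' ∈ A}; |A| = 6.
General bounds: 2|A| - 1 ≤ |A + A| ≤ |A|(|A|+1)/2, i.e. 11 ≤ |A + A| ≤ 21.
Lower bound 2|A|-1 is attained iff A is an arithmetic progression.
Enumerate sums a + a' for a ≤ a' (symmetric, so this suffices):
a = -1: -1+-1=-2, -1+0=-1, -1+2=1, -1+6=5, -1+9=8, -1+11=10
a = 0: 0+0=0, 0+2=2, 0+6=6, 0+9=9, 0+11=11
a = 2: 2+2=4, 2+6=8, 2+9=11, 2+11=13
a = 6: 6+6=12, 6+9=15, 6+11=17
a = 9: 9+9=18, 9+11=20
a = 11: 11+11=22
Distinct sums: {-2, -1, 0, 1, 2, 4, 5, 6, 8, 9, 10, 11, 12, 13, 15, 17, 18, 20, 22}
|A + A| = 19

|A + A| = 19


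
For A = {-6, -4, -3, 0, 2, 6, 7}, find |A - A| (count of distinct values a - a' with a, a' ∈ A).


A - A = {a - a' : a, a' ∈ A}; |A| = 7.
Bounds: 2|A|-1 ≤ |A - A| ≤ |A|² - |A| + 1, i.e. 13 ≤ |A - A| ≤ 43.
Note: 0 ∈ A - A always (from a - a). The set is symmetric: if d ∈ A - A then -d ∈ A - A.
Enumerate nonzero differences d = a - a' with a > a' (then include -d):
Positive differences: {1, 2, 3, 4, 5, 6, 7, 8, 9, 10, 11, 12, 13}
Full difference set: {0} ∪ (positive diffs) ∪ (negative diffs).
|A - A| = 1 + 2·13 = 27 (matches direct enumeration: 27).

|A - A| = 27


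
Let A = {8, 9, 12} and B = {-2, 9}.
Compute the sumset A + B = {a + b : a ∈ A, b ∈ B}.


A + B = {a + b : a ∈ A, b ∈ B}.
Enumerate all |A|·|B| = 3·2 = 6 pairs (a, b) and collect distinct sums.
a = 8: 8+-2=6, 8+9=17
a = 9: 9+-2=7, 9+9=18
a = 12: 12+-2=10, 12+9=21
Collecting distinct sums: A + B = {6, 7, 10, 17, 18, 21}
|A + B| = 6

A + B = {6, 7, 10, 17, 18, 21}


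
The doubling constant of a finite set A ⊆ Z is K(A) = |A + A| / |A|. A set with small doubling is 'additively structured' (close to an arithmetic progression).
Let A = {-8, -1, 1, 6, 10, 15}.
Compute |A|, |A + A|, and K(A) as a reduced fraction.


|A| = 6.
Compute A + A by enumerating all 36 pairs.
A + A = {-16, -9, -7, -2, 0, 2, 5, 7, 9, 11, 12, 14, 16, 20, 21, 25, 30}, so |A + A| = 17.
K = |A + A| / |A| = 17/6 (already in lowest terms) ≈ 2.8333.
Reference: AP of size 6 gives K = 11/6 ≈ 1.8333; a fully generic set of size 6 gives K ≈ 3.5000.

|A| = 6, |A + A| = 17, K = 17/6.


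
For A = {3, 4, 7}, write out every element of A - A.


A - A = {a - a' : a, a' ∈ A}.
Compute a - a' for each ordered pair (a, a'):
a = 3: 3-3=0, 3-4=-1, 3-7=-4
a = 4: 4-3=1, 4-4=0, 4-7=-3
a = 7: 7-3=4, 7-4=3, 7-7=0
Collecting distinct values (and noting 0 appears from a-a):
A - A = {-4, -3, -1, 0, 1, 3, 4}
|A - A| = 7

A - A = {-4, -3, -1, 0, 1, 3, 4}


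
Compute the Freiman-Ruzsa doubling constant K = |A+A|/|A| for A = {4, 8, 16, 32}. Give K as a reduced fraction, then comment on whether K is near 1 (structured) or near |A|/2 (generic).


|A| = 4.
Compute A + A by enumerating all 16 pairs.
A + A = {8, 12, 16, 20, 24, 32, 36, 40, 48, 64}, so |A + A| = 10.
K = |A + A| / |A| = 10/4 = 5/2 ≈ 2.5000.
Reference: AP of size 4 gives K = 7/4 ≈ 1.7500; a fully generic set of size 4 gives K ≈ 2.5000.

|A| = 4, |A + A| = 10, K = 10/4 = 5/2.


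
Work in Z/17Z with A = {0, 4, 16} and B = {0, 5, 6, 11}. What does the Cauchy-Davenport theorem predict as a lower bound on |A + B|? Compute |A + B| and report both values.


Cauchy-Davenport: |A + B| ≥ min(p, |A| + |B| - 1) for A, B nonempty in Z/pZ.
|A| = 3, |B| = 4, p = 17.
CD lower bound = min(17, 3 + 4 - 1) = min(17, 6) = 6.
Compute A + B mod 17 directly:
a = 0: 0+0=0, 0+5=5, 0+6=6, 0+11=11
a = 4: 4+0=4, 4+5=9, 4+6=10, 4+11=15
a = 16: 16+0=16, 16+5=4, 16+6=5, 16+11=10
A + B = {0, 4, 5, 6, 9, 10, 11, 15, 16}, so |A + B| = 9.
Verify: 9 ≥ 6? Yes ✓.

CD lower bound = 6, actual |A + B| = 9.


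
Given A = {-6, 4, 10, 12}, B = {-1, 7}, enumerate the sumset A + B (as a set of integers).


A + B = {a + b : a ∈ A, b ∈ B}.
Enumerate all |A|·|B| = 4·2 = 8 pairs (a, b) and collect distinct sums.
a = -6: -6+-1=-7, -6+7=1
a = 4: 4+-1=3, 4+7=11
a = 10: 10+-1=9, 10+7=17
a = 12: 12+-1=11, 12+7=19
Collecting distinct sums: A + B = {-7, 1, 3, 9, 11, 17, 19}
|A + B| = 7

A + B = {-7, 1, 3, 9, 11, 17, 19}


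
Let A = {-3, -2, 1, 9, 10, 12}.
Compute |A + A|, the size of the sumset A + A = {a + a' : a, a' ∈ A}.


A + A = {a + a' : a, a' ∈ A}; |A| = 6.
General bounds: 2|A| - 1 ≤ |A + A| ≤ |A|(|A|+1)/2, i.e. 11 ≤ |A + A| ≤ 21.
Lower bound 2|A|-1 is attained iff A is an arithmetic progression.
Enumerate sums a + a' for a ≤ a' (symmetric, so this suffices):
a = -3: -3+-3=-6, -3+-2=-5, -3+1=-2, -3+9=6, -3+10=7, -3+12=9
a = -2: -2+-2=-4, -2+1=-1, -2+9=7, -2+10=8, -2+12=10
a = 1: 1+1=2, 1+9=10, 1+10=11, 1+12=13
a = 9: 9+9=18, 9+10=19, 9+12=21
a = 10: 10+10=20, 10+12=22
a = 12: 12+12=24
Distinct sums: {-6, -5, -4, -2, -1, 2, 6, 7, 8, 9, 10, 11, 13, 18, 19, 20, 21, 22, 24}
|A + A| = 19

|A + A| = 19


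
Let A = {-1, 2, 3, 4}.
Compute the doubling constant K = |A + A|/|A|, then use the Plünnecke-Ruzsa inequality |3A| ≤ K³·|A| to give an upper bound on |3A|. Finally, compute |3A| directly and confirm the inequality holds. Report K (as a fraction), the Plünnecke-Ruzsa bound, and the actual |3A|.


|A| = 4.
Step 1: Compute A + A by enumerating all 16 pairs.
A + A = {-2, 1, 2, 3, 4, 5, 6, 7, 8}, so |A + A| = 9.
Step 2: Doubling constant K = |A + A|/|A| = 9/4 = 9/4 ≈ 2.2500.
Step 3: Plünnecke-Ruzsa gives |3A| ≤ K³·|A| = (2.2500)³ · 4 ≈ 45.5625.
Step 4: Compute 3A = A + A + A directly by enumerating all triples (a,b,c) ∈ A³; |3A| = 14.
Step 5: Check 14 ≤ 45.5625? Yes ✓.

K = 9/4, Plünnecke-Ruzsa bound K³|A| ≈ 45.5625, |3A| = 14, inequality holds.


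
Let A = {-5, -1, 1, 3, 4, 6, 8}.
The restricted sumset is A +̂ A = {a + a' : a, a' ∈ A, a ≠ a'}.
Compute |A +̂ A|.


Restricted sumset: A +̂ A = {a + a' : a ∈ A, a' ∈ A, a ≠ a'}.
Equivalently, take A + A and drop any sum 2a that is achievable ONLY as a + a for a ∈ A (i.e. sums representable only with equal summands).
Enumerate pairs (a, a') with a < a' (symmetric, so each unordered pair gives one sum; this covers all a ≠ a'):
  -5 + -1 = -6
  -5 + 1 = -4
  -5 + 3 = -2
  -5 + 4 = -1
  -5 + 6 = 1
  -5 + 8 = 3
  -1 + 1 = 0
  -1 + 3 = 2
  -1 + 4 = 3
  -1 + 6 = 5
  -1 + 8 = 7
  1 + 3 = 4
  1 + 4 = 5
  1 + 6 = 7
  1 + 8 = 9
  3 + 4 = 7
  3 + 6 = 9
  3 + 8 = 11
  4 + 6 = 10
  4 + 8 = 12
  6 + 8 = 14
Collected distinct sums: {-6, -4, -2, -1, 0, 1, 2, 3, 4, 5, 7, 9, 10, 11, 12, 14}
|A +̂ A| = 16
(Reference bound: |A +̂ A| ≥ 2|A| - 3 for |A| ≥ 2, with |A| = 7 giving ≥ 11.)

|A +̂ A| = 16
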